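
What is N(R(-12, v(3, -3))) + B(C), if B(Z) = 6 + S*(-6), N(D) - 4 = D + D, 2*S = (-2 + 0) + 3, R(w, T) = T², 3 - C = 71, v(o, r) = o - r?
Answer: 79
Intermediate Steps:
C = -68 (C = 3 - 1*71 = 3 - 71 = -68)
S = ½ (S = ((-2 + 0) + 3)/2 = (-2 + 3)/2 = (½)*1 = ½ ≈ 0.50000)
N(D) = 4 + 2*D (N(D) = 4 + (D + D) = 4 + 2*D)
B(Z) = 3 (B(Z) = 6 + (½)*(-6) = 6 - 3 = 3)
N(R(-12, v(3, -3))) + B(C) = (4 + 2*(3 - 1*(-3))²) + 3 = (4 + 2*(3 + 3)²) + 3 = (4 + 2*6²) + 3 = (4 + 2*36) + 3 = (4 + 72) + 3 = 76 + 3 = 79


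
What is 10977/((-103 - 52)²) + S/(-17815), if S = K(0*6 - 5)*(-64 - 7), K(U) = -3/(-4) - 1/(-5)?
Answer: 157740593/342404300 ≈ 0.46069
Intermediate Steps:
K(U) = 19/20 (K(U) = -3*(-¼) - 1*(-⅕) = ¾ + ⅕ = 19/20)
S = -1349/20 (S = 19*(-64 - 7)/20 = (19/20)*(-71) = -1349/20 ≈ -67.450)
10977/((-103 - 52)²) + S/(-17815) = 10977/((-103 - 52)²) - 1349/20/(-17815) = 10977/((-155)²) - 1349/20*(-1/17815) = 10977/24025 + 1349/356300 = 157740593/342404300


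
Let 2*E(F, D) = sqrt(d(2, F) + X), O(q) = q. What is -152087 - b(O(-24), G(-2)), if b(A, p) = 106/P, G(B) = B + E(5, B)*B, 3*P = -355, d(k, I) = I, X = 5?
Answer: -53990567/355 ≈ -1.5209e+5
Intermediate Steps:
P = -355/3 (P = (1/3)*(-355) = -355/3 ≈ -118.33)
E(F, D) = sqrt(5 + F)/2 (E(F, D) = sqrt(F + 5)/2 = sqrt(5 + F)/2)
G(B) = B + B*sqrt(10)/2 (G(B) = B + (sqrt(5 + 5)/2)*B = B + (sqrt(10)/2)*B = B + B*sqrt(10)/2)
b(A, p) = -318/355 (b(A, p) = 106/(-355/3) = 106*(-3/355) = -318/355)
-152087 - b(O(-24), G(-2)) = -152087 - 1*(-318/355) = -152087 + 318/355 = -53990567/355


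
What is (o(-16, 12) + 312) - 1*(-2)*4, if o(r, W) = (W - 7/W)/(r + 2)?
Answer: 53623/168 ≈ 319.18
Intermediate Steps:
o(r, W) = (W - 7/W)/(2 + r)
(o(-16, 12) + 312) - 1*(-2)*4 = ((-7 + 12**2)/(12*(2 - 16)) + 312) - 1*(-2)*4 = ((1/12)*(-7 + 144)/(-14) + 312) + 2*4 = ((1/12)*(-1/14)*137 + 312) + 8 = (-137/168 + 312) + 8 = 52279/168 + 8 = 53623/168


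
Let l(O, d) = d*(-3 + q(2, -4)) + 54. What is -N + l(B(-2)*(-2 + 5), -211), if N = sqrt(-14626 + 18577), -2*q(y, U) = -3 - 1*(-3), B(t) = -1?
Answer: 687 - 3*sqrt(439) ≈ 624.14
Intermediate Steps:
q(y, U) = 0 (q(y, U) = -(-3 - 1*(-3))/2 = -(-3 + 3)/2 = -1/2*0 = 0)
N = 3*sqrt(439) (N = sqrt(3951) = 3*sqrt(439) ≈ 62.857)
l(O, d) = 54 - 3*d (l(O, d) = d*(-3 + 0) + 54 = d*(-3) + 54 = -3*d + 54 = 54 - 3*d)
-N + l(B(-2)*(-2 + 5), -211) = -3*sqrt(439) + (54 - 3*(-211)) = -3*sqrt(439) + (54 + 633) = -3*sqrt(439) + 687 = 687 - 3*sqrt(439)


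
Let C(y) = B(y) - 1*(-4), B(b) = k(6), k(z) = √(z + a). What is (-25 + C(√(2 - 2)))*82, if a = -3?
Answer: -1722 + 82*√3 ≈ -1580.0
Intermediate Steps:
k(z) = √(-3 + z) (k(z) = √(z - 3) = √(-3 + z))
B(b) = √3 (B(b) = √(-3 + 6) = √3)
C(y) = 4 + √3 (C(y) = √3 - 1*(-4) = √3 + 4 = 4 + √3)
(-25 + C(√(2 - 2)))*82 = (-25 + (4 + √3))*82 = (-21 + √3)*82 = -1722 + 82*√3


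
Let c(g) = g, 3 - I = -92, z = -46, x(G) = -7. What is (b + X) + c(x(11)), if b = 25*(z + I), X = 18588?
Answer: 19806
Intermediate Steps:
I = 95 (I = 3 - 1*(-92) = 3 + 92 = 95)
b = 1225 (b = 25*(-46 + 95) = 25*49 = 1225)
(b + X) + c(x(11)) = (1225 + 18588) - 7 = 19813 - 7 = 19806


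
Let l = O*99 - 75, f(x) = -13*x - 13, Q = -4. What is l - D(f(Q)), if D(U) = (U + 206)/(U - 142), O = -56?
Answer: -578512/103 ≈ -5616.6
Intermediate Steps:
f(x) = -13 - 13*x
D(U) = (206 + U)/(-142 + U)
l = -5619 (l = -56*99 - 75 = -5544 - 75 = -5619)
l - D(f(Q)) = -5619 - (206 + (-13 - 13*(-4)))/(-142 + (-13 - 13*(-4))) = -5619 - (206 + (-13 + 52))/(-142 + (-13 + 52)) = -5619 - (206 + 39)/(-142 + 39) = -5619 - 245/(-103) = -5619 - (-1)*245/103 = -5619 - 1*(-245/103) = -5619 + 245/103 = -578512/103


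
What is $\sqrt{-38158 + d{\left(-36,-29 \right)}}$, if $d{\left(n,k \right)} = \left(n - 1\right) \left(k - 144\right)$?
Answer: $i \sqrt{31757} \approx 178.2 i$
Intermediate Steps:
$d{\left(n,k \right)} = \left(-1 + n\right) \left(-144 + k\right)$
$\sqrt{-38158 + d{\left(-36,-29 \right)}} = \sqrt{-38158 - -6401} = \sqrt{-38158 + \left(144 + 29 + 5184 + 1044\right)} = \sqrt{-38158 + 6401} = \sqrt{-31757} = i \sqrt{31757}$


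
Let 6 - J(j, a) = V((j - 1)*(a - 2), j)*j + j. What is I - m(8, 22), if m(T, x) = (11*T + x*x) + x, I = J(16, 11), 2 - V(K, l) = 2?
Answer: -604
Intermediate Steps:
V(K, l) = 0 (V(K, l) = 2 - 1*2 = 2 - 2 = 0)
J(j, a) = 6 - j (J(j, a) = 6 - (0*j + j) = 6 - (0 + j) = 6 - j)
I = -10 (I = 6 - 1*16 = 6 - 16 = -10)
m(T, x) = x + x² + 11*T (m(T, x) = (11*T + x²) + x = (x² + 11*T) + x = x + x² + 11*T)
I - m(8, 22) = -10 - (22 + 22² + 11*8) = -10 - (22 + 484 + 88) = -10 - 1*594 = -10 - 594 = -604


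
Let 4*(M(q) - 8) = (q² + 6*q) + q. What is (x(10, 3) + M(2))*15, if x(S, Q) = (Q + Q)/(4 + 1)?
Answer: 411/2 ≈ 205.50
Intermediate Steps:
x(S, Q) = 2*Q/5 (x(S, Q) = (2*Q)/5 = (2*Q)*(⅕) = 2*Q/5)
M(q) = 8 + q²/4 + 7*q/4 (M(q) = 8 + ((q² + 6*q) + q)/4 = 8 + (q² + 7*q)/4 = 8 + (q²/4 + 7*q/4) = 8 + q²/4 + 7*q/4)
(x(10, 3) + M(2))*15 = ((⅖)*3 + (8 + (¼)*2² + (7/4)*2))*15 = (6/5 + (8 + (¼)*4 + 7/2))*15 = (6/5 + (8 + 1 + 7/2))*15 = (6/5 + 25/2)*15 = (137/10)*15 = 411/2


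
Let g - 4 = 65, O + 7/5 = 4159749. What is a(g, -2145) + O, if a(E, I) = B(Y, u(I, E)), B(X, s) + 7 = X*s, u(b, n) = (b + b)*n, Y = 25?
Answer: -16202547/5 ≈ -3.2405e+6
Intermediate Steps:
O = 20798738/5 (O = -7/5 + 4159749 = 20798738/5 ≈ 4.1597e+6)
g = 69 (g = 4 + 65 = 69)
u(b, n) = 2*b*n (u(b, n) = (2*b)*n = 2*b*n)
B(X, s) = -7 + X*s
a(E, I) = -7 + 50*E*I (a(E, I) = -7 + 25*(2*I*E) = -7 + 25*(2*E*I) = -7 + 50*E*I)
a(g, -2145) + O = (-7 + 50*69*(-2145)) + 20798738/5 = (-7 - 7400250) + 20798738/5 = -7400257 + 20798738/5 = -16202547/5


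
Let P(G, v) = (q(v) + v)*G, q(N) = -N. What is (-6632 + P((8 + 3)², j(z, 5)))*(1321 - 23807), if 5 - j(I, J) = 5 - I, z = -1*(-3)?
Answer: 149127152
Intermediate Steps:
z = 3
j(I, J) = I (j(I, J) = 5 - (5 - I) = 5 + (-5 + I) = I)
P(G, v) = 0 (P(G, v) = (-v + v)*G = 0*G = 0)
(-6632 + P((8 + 3)², j(z, 5)))*(1321 - 23807) = (-6632 + 0)*(1321 - 23807) = -6632*(-22486) = 149127152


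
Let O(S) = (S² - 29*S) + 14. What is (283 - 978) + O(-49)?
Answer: 3141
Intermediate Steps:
O(S) = 14 + S² - 29*S
(283 - 978) + O(-49) = (283 - 978) + (14 + (-49)² - 29*(-49)) = -695 + (14 + 2401 + 1421) = -695 + 3836 = 3141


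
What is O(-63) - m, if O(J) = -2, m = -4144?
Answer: 4142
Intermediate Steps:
O(-63) - m = -2 - 1*(-4144) = -2 + 4144 = 4142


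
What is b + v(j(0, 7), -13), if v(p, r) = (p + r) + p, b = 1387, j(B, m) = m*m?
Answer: 1472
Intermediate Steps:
j(B, m) = m²
v(p, r) = r + 2*p
b + v(j(0, 7), -13) = 1387 + (-13 + 2*7²) = 1387 + (-13 + 2*49) = 1387 + (-13 + 98) = 1387 + 85 = 1472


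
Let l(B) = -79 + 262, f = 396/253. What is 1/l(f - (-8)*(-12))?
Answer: 1/183 ≈ 0.0054645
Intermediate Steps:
f = 36/23 (f = 396*(1/253) = 36/23 ≈ 1.5652)
l(B) = 183
1/l(f - (-8)*(-12)) = 1/183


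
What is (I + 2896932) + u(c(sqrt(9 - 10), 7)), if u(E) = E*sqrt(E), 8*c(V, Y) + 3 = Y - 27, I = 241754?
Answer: 3138686 - 23*I*sqrt(46)/32 ≈ 3.1387e+6 - 4.8748*I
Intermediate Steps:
c(V, Y) = -15/4 + Y/8 (c(V, Y) = -3/8 + (Y - 27)/8 = -3/8 + (-27 + Y)/8 = -3/8 + (-27/8 + Y/8) = -15/4 + Y/8)
u(E) = E**(3/2)
(I + 2896932) + u(c(sqrt(9 - 10), 7)) = (241754 + 2896932) + (-15/4 + (1/8)*7)**(3/2) = 3138686 + (-15/4 + 7/8)**(3/2) = 3138686 + (-23/8)**(3/2) = 3138686 - 23*I*sqrt(46)/32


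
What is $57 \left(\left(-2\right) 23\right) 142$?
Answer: $-372324$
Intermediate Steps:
$57 \left(\left(-2\right) 23\right) 142 = 57 \left(-46\right) 142 = \left(-2622\right) 142 = -372324$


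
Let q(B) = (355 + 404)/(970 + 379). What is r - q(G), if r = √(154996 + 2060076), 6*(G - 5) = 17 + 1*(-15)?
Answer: -759/1349 + 4*√138442 ≈ 1487.8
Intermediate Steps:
G = 16/3 (G = 5 + (17 + 1*(-15))/6 = 5 + (17 - 15)/6 = 5 + (⅙)*2 = 5 + ⅓ = 16/3 ≈ 5.3333)
r = 4*√138442 (r = √2215072 = 4*√138442 ≈ 1488.3)
q(B) = 759/1349
r - q(G) = 4*√138442 - 1*759/1349 = 4*√138442 - 759/1349 = -759/1349 + 4*√138442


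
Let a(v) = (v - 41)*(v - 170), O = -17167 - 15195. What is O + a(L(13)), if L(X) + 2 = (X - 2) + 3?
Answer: -27780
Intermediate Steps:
O = -32362
L(X) = -1 + X (L(X) = -2 + ((X - 2) + 3) = -2 + ((-2 + X) + 3) = -2 + (1 + X) = -1 + X)
a(v) = (-170 + v)*(-41 + v) (a(v) = (-41 + v)*(-170 + v) = (-170 + v)*(-41 + v))
O + a(L(13)) = -32362 + (6970 + (-1 + 13)² - 211*(-1 + 13)) = -32362 + (6970 + 12² - 211*12) = -32362 + (6970 + 144 - 2532) = -32362 + 4582 = -27780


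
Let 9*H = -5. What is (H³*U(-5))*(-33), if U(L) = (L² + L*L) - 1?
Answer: 67375/243 ≈ 277.26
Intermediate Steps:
H = -5/9 (H = (⅑)*(-5) = -5/9 ≈ -0.55556)
U(L) = -1 + 2*L² (U(L) = (L² + L²) - 1 = 2*L² - 1 = -1 + 2*L²)
(H³*U(-5))*(-33) = ((-5/9)³*(-1 + 2*(-5)²))*(-33) = -125*(-1 + 2*25)/729*(-33) = -125*(-1 + 50)/729*(-33) = -125/729*49*(-33) = -6125/729*(-33) = 67375/243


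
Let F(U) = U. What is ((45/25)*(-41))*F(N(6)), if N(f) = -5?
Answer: 369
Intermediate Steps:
((45/25)*(-41))*F(N(6)) = ((45/25)*(-41))*(-5) = ((45*(1/25))*(-41))*(-5) = ((9/5)*(-41))*(-5) = -369/5*(-5) = 369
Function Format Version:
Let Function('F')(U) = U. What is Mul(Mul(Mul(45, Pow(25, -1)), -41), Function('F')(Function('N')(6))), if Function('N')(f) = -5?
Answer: 369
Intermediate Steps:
Mul(Mul(Mul(45, Pow(25, -1)), -41), Function('F')(Function('N')(6))) = Mul(Mul(Mul(45, Pow(25, -1)), -41), -5) = Mul(Mul(Mul(45, Rational(1, 25)), -41), -5) = Mul(Mul(Rational(9, 5), -41), -5) = Mul(Rational(-369, 5), -5) = 369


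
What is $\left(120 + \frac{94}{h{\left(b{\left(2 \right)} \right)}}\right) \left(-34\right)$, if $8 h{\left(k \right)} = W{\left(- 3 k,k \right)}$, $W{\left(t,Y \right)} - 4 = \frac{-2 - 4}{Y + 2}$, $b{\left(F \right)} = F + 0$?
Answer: $- \frac{71536}{5} \approx -14307.0$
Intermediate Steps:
$b{\left(F \right)} = F$
$W{\left(t,Y \right)} = 4 - \frac{6}{2 + Y}$ ($W{\left(t,Y \right)} = 4 + \frac{-2 - 4}{Y + 2} = 4 - \frac{6}{2 + Y}$)
$h{\left(k \right)} = \frac{1 + 2 k}{4 \left(2 + k\right)}$ ($h{\left(k \right)} = \frac{2 \frac{1}{2 + k} \left(1 + 2 k\right)}{8} = \frac{1 + 2 k}{4 \left(2 + k\right)}$)
$\left(120 + \frac{94}{h{\left(b{\left(2 \right)} \right)}}\right) \left(-34\right) = \left(120 + \frac{94}{\frac{1}{4} \frac{1}{2 + 2} \left(1 + 2 \cdot 2\right)}\right) \left(-34\right) = \left(120 + \frac{94}{\frac{1}{4} \cdot \frac{1}{4} \left(1 + 4\right)}\right) \left(-34\right) = \left(120 + \frac{94}{\frac{1}{4} \cdot \frac{1}{4} \cdot 5}\right) \left(-34\right) = \left(120 + \frac{94}{\frac{5}{16}}\right) \left(-34\right) = \left(120 + 94 \cdot \frac{16}{5}\right) \left(-34\right) = \left(120 + \frac{1504}{5}\right) \left(-34\right) = \frac{2104}{5} \left(-34\right) = - \frac{71536}{5}$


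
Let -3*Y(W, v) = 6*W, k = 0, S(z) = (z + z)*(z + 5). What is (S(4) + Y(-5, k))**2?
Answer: 6724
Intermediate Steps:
S(z) = 2*z*(5 + z) (S(z) = (2*z)*(5 + z) = 2*z*(5 + z))
Y(W, v) = -2*W
(S(4) + Y(-5, k))**2 = (2*4*(5 + 4) - 2*(-5))**2 = (2*4*9 + 10)**2 = (72 + 10)**2 = 82**2 = 6724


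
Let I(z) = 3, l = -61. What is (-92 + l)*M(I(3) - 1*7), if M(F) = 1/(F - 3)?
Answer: 153/7 ≈ 21.857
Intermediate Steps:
M(F) = 1/(-3 + F)
(-92 + l)*M(I(3) - 1*7) = (-92 - 61)/(-3 + (3 - 1*7)) = -153/(-3 + (3 - 7)) = -153/(-3 - 4) = -153/(-7) = -153*(-⅐) = 153/7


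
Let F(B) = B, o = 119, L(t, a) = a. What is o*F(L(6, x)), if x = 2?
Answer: 238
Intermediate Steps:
o*F(L(6, x)) = 119*2 = 238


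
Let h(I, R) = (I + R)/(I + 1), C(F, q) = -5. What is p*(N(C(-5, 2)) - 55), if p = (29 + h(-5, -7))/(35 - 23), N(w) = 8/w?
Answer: -2264/15 ≈ -150.93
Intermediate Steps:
h(I, R) = (I + R)/(1 + I)
p = 8/3 (p = (29 + (-5 - 7)/(1 - 5))/(35 - 23) = (29 - 12/(-4))/12 = (29 - ¼*(-12))*(1/12) = (29 + 3)*(1/12) = 32*(1/12) = 8/3 ≈ 2.6667)
p*(N(C(-5, 2)) - 55) = 8*(8/(-5) - 55)/3 = 8*(8*(-⅕) - 55)/3 = 8*(-8/5 - 55)/3 = (8/3)*(-283/5) = -2264/15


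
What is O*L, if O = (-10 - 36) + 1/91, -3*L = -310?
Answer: -432450/91 ≈ -4752.2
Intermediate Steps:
L = 310/3 (L = -1/3*(-310) = 310/3 ≈ 103.33)
O = -4185/91 (O = -46 + 1/91 = -4185/91 ≈ -45.989)
O*L = -4185/91*310/3 = -432450/91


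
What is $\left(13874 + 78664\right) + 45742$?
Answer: $138280$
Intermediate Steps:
$\left(13874 + 78664\right) + 45742 = 92538 + 45742 = 138280$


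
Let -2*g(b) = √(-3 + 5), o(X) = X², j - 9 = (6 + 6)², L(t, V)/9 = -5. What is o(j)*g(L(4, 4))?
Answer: -23409*√2/2 ≈ -16553.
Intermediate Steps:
L(t, V) = -45 (L(t, V) = 9*(-5) = -45)
j = 153 (j = 9 + (6 + 6)² = 9 + 12² = 9 + 144 = 153)
g(b) = -√2/2 (g(b) = -√(-3 + 5)/2 = -√2/2)
o(j)*g(L(4, 4)) = 153²*(-√2/2) = 23409*(-√2/2) = -23409*√2/2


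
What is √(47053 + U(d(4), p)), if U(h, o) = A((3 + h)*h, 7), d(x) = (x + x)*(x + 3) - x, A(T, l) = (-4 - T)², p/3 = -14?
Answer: √8249549 ≈ 2872.2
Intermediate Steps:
p = -42 (p = 3*(-14) = -42)
d(x) = -x + 2*x*(3 + x) (d(x) = (2*x)*(3 + x) - x = 2*x*(3 + x) - x = -x + 2*x*(3 + x))
U(h, o) = (4 + h*(3 + h))² (U(h, o) = (4 + (3 + h)*h)² = (4 + h*(3 + h))²)
√(47053 + U(d(4), p)) = √(47053 + (4 + (4*(5 + 2*4))*(3 + 4*(5 + 2*4)))²) = √(47053 + (4 + (4*(5 + 8))*(3 + 4*(5 + 8)))²) = √(47053 + (4 + (4*13)*(3 + 4*13))²) = √(47053 + (4 + 52*(3 + 52))²) = √(47053 + (4 + 52*55)²) = √(47053 + (4 + 2860)²) = √(47053 + 2864²) = √(47053 + 8202496) = √8249549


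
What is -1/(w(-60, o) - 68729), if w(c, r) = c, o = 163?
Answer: 1/68789 ≈ 1.4537e-5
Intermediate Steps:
-1/(w(-60, o) - 68729) = -1/(-60 - 68729) = -1/(-68789) = -1*(-1/68789) = 1/68789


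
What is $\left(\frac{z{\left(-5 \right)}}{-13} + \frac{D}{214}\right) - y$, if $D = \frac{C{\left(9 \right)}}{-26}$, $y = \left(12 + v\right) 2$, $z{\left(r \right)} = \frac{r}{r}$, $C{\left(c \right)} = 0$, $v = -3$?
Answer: $- \frac{235}{13} \approx -18.077$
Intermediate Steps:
$z{\left(r \right)} = 1$
$y = 18$ ($y = \left(12 - 3\right) 2 = 9 \cdot 2 = 18$)
$D = 0$ ($D = \frac{0}{-26} = 0 \left(- \frac{1}{26}\right) = 0$)
$\left(\frac{z{\left(-5 \right)}}{-13} + \frac{D}{214}\right) - y = \left(1 \frac{1}{-13} + \frac{0}{214}\right) - 18 = \left(1 \left(- \frac{1}{13}\right) + 0 \cdot \frac{1}{214}\right) - 18 = \left(- \frac{1}{13} + 0\right) - 18 = - \frac{1}{13} - 18 = - \frac{235}{13}$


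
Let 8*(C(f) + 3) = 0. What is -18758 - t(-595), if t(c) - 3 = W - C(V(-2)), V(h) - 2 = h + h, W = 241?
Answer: -19005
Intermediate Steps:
V(h) = 2 + 2*h (V(h) = 2 + (h + h) = 2 + 2*h)
C(f) = -3 (C(f) = -3 + (⅛)*0 = -3 + 0 = -3)
t(c) = 247 (t(c) = 3 + (241 - 1*(-3)) = 3 + (241 + 3) = 3 + 244 = 247)
-18758 - t(-595) = -18758 - 1*247 = -18758 - 247 = -19005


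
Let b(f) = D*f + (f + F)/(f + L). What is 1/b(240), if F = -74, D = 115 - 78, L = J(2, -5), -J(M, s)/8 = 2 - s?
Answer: 92/817043 ≈ 0.00011260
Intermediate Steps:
J(M, s) = -16 + 8*s (J(M, s) = -8*(2 - s) = -16 + 8*s)
L = -56 (L = -16 + 8*(-5) = -16 - 40 = -56)
D = 37
b(f) = 37*f + (-74 + f)/(-56 + f) (b(f) = 37*f + (f - 74)/(f - 56) = 37*f + (-74 + f)/(-56 + f))
1/b(240) = 1/((-74 - 2071*240 + 37*240²)/(-56 + 240)) = 1/((-74 - 497040 + 37*57600)/184) = 1/((-74 - 497040 + 2131200)/184) = 1/((1/184)*1634086) = 1/(817043/92) = 92/817043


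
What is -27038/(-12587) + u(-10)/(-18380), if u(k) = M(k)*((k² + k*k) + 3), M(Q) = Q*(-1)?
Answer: 47140683/23134906 ≈ 2.0376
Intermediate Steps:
M(Q) = -Q
u(k) = -k*(3 + 2*k²) (u(k) = (-k)*((k² + k*k) + 3) = (-k)*((k² + k²) + 3) = (-k)*(2*k² + 3) = (-k)*(3 + 2*k²) = -k*(3 + 2*k²))
-27038/(-12587) + u(-10)/(-18380) = -27038/(-12587) - 1*(-10)*(3 + 2*(-10)²)/(-18380) = -27038*(-1/12587) - 1*(-10)*(3 + 2*100)*(-1/18380) = 27038/12587 - 1*(-10)*(3 + 200)*(-1/18380) = 27038/12587 - 1*(-10)*203*(-1/18380) = 27038/12587 + 2030*(-1/18380) = 27038/12587 - 203/1838 = 47140683/23134906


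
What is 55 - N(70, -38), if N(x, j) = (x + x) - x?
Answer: -15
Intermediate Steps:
N(x, j) = x (N(x, j) = 2*x - x = x)
55 - N(70, -38) = 55 - 1*70 = 55 - 70 = -15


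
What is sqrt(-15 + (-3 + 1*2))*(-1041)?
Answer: -4164*I ≈ -4164.0*I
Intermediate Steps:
sqrt(-15 + (-3 + 1*2))*(-1041) = sqrt(-15 + (-3 + 2))*(-1041) = sqrt(-15 - 1)*(-1041) = sqrt(-16)*(-1041) = (4*I)*(-1041) = -4164*I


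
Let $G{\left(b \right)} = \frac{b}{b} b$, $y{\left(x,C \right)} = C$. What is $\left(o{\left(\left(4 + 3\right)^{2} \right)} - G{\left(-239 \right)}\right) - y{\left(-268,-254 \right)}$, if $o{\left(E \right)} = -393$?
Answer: $100$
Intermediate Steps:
$G{\left(b \right)} = b$ ($G{\left(b \right)} = 1 b = b$)
$\left(o{\left(\left(4 + 3\right)^{2} \right)} - G{\left(-239 \right)}\right) - y{\left(-268,-254 \right)} = \left(-393 - -239\right) - -254 = \left(-393 + 239\right) + 254 = -154 + 254 = 100$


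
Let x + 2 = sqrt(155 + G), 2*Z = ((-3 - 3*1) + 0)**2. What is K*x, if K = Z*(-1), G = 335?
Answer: 36 - 126*sqrt(10) ≈ -362.45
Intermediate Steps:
Z = 18 (Z = ((-3 - 3*1) + 0)**2/2 = ((-3 - 3) + 0)**2/2 = (-6 + 0)**2/2 = (1/2)*(-6)**2 = (1/2)*36 = 18)
K = -18 (K = 18*(-1) = -18)
x = -2 + 7*sqrt(10) (x = -2 + sqrt(155 + 335) = -2 + sqrt(490) = -2 + 7*sqrt(10) ≈ 20.136)
K*x = -18*(-2 + 7*sqrt(10)) = 36 - 126*sqrt(10)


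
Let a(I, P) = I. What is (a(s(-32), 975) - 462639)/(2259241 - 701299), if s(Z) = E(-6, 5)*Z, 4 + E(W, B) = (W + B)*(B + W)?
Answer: -154181/519314 ≈ -0.29689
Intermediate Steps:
E(W, B) = -4 + (B + W)² (E(W, B) = -4 + (W + B)*(B + W) = -4 + (B + W)*(B + W) = -4 + (B + W)²)
s(Z) = -3*Z (s(Z) = (-4 + (5 - 6)²)*Z = (-4 + (-1)²)*Z = (-4 + 1)*Z = -3*Z)
(a(s(-32), 975) - 462639)/(2259241 - 701299) = (-3*(-32) - 462639)/(2259241 - 701299) = (96 - 462639)/1557942 = -462543*1/1557942 = -154181/519314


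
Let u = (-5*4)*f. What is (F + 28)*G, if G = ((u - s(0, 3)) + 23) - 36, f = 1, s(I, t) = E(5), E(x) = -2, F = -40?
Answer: 372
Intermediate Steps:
s(I, t) = -2
u = -20 (u = -5*4*1 = -20*1 = -20)
G = -31 (G = ((-20 - 1*(-2)) + 23) - 36 = ((-20 + 2) + 23) - 36 = (-18 + 23) - 36 = 5 - 36 = -31)
(F + 28)*G = (-40 + 28)*(-31) = -12*(-31) = 372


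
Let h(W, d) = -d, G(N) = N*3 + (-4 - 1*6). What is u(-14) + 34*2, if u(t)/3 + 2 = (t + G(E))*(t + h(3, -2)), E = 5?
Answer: 386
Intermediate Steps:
G(N) = -10 + 3*N (G(N) = 3*N + (-4 - 6) = 3*N - 10 = -10 + 3*N)
u(t) = -6 + 3*(2 + t)*(5 + t) (u(t) = -6 + 3*((t + (-10 + 3*5))*(t - 1*(-2))) = -6 + 3*((t + (-10 + 15))*(t + 2)) = -6 + 3*((t + 5)*(2 + t)) = -6 + 3*((5 + t)*(2 + t)) = -6 + 3*((2 + t)*(5 + t)) = -6 + 3*(2 + t)*(5 + t))
u(-14) + 34*2 = (24 + 3*(-14)² + 21*(-14)) + 34*2 = (24 + 3*196 - 294) + 68 = (24 + 588 - 294) + 68 = 318 + 68 = 386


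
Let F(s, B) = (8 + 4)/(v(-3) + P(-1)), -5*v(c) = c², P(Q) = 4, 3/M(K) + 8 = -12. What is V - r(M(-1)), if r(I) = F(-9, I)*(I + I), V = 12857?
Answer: 141445/11 ≈ 12859.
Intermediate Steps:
M(K) = -3/20 (M(K) = 3/(-8 - 12) = 3/(-20) = 3*(-1/20) = -3/20)
v(c) = -c²/5
F(s, B) = 60/11 (F(s, B) = (8 + 4)/(-⅕*(-3)² + 4) = 12/(-⅕*9 + 4) = 12/(-9/5 + 4) = 12/(11/5) = 12*(5/11) = 60/11)
r(I) = 120*I/11 (r(I) = 60*(I + I)/11 = 60*(2*I)/11 = 120*I/11)
V - r(M(-1)) = 12857 - 120*(-3)/(11*20) = 12857 - 1*(-18/11) = 12857 + 18/11 = 141445/11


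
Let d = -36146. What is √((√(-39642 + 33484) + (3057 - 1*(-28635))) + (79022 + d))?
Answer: √(74568 + I*√6158) ≈ 273.07 + 0.144*I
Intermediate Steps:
√((√(-39642 + 33484) + (3057 - 1*(-28635))) + (79022 + d)) = √((√(-39642 + 33484) + (3057 - 1*(-28635))) + (79022 - 36146)) = √((√(-6158) + (3057 + 28635)) + 42876) = √((I*√6158 + 31692) + 42876) = √((31692 + I*√6158) + 42876) = √(74568 + I*√6158)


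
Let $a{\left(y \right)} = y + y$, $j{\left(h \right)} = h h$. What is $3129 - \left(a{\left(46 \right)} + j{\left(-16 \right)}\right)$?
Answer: $2781$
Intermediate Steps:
$j{\left(h \right)} = h^{2}$
$a{\left(y \right)} = 2 y$
$3129 - \left(a{\left(46 \right)} + j{\left(-16 \right)}\right) = 3129 - \left(2 \cdot 46 + \left(-16\right)^{2}\right) = 3129 - \left(92 + 256\right) = 3129 - 348 = 2781$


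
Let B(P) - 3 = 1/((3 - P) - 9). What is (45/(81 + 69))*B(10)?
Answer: 141/160 ≈ 0.88125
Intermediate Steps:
B(P) = 3 + 1/(-6 - P) (B(P) = 3 + 1/((3 - P) - 9) = 3 + 1/(-6 - P))
(45/(81 + 69))*B(10) = (45/(81 + 69))*((17 + 3*10)/(6 + 10)) = (45/150)*((17 + 30)/16) = (45*(1/150))*((1/16)*47) = (3/10)*(47/16) = 141/160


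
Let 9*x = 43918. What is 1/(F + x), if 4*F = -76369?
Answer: -36/511649 ≈ -7.0361e-5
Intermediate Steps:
x = 43918/9 (x = (⅑)*43918 = 43918/9 ≈ 4879.8)
F = -76369/4 (F = (¼)*(-76369) = -76369/4 ≈ -19092.)
1/(F + x) = 1/(-76369/4 + 43918/9) = 1/(-511649/36) = -36/511649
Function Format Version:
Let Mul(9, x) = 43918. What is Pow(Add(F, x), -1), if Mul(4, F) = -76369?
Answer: Rational(-36, 511649) ≈ -7.0361e-5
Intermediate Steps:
x = Rational(43918, 9) (x = Mul(Rational(1, 9), 43918) = Rational(43918, 9) ≈ 4879.8)
F = Rational(-76369, 4) (F = Mul(Rational(1, 4), -76369) = Rational(-76369, 4) ≈ -19092.)
Pow(Add(F, x), -1) = Pow(Add(Rational(-76369, 4), Rational(43918, 9)), -1) = Pow(Rational(-511649, 36), -1) = Rational(-36, 511649)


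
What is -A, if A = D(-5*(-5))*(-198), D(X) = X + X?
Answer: 9900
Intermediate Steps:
D(X) = 2*X
A = -9900 (A = (2*(-5*(-5)))*(-198) = (2*25)*(-198) = 50*(-198) = -9900)
-A = -1*(-9900) = 9900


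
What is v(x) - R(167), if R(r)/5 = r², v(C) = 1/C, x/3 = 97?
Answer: -40578494/291 ≈ -1.3945e+5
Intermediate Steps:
x = 291 (x = 3*97 = 291)
R(r) = 5*r²
v(x) - R(167) = 1/291 - 5*167² = 1/291 - 5*27889 = 1/291 - 1*139445 = 1/291 - 139445 = -40578494/291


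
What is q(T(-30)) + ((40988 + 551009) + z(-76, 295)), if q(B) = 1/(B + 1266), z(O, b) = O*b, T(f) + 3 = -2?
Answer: 718236598/1261 ≈ 5.6958e+5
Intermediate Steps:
T(f) = -5 (T(f) = -3 - 2 = -5)
q(B) = 1/(1266 + B)
q(T(-30)) + ((40988 + 551009) + z(-76, 295)) = 1/(1266 - 5) + ((40988 + 551009) - 76*295) = 1/1261 + (591997 - 22420) = 1/1261 + 569577 = 718236598/1261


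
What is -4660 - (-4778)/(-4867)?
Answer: -22684998/4867 ≈ -4661.0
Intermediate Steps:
-4660 - (-4778)/(-4867) = -4660 - (-4778)*(-1)/4867 = -4660 - 1*4778/4867 = -4660 - 4778/4867 = -22684998/4867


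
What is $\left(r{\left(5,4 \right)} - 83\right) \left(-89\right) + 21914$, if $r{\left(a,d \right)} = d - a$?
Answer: $29390$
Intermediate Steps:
$\left(r{\left(5,4 \right)} - 83\right) \left(-89\right) + 21914 = \left(\left(4 - 5\right) - 83\right) \left(-89\right) + 21914 = \left(-1 - 83\right) \left(-89\right) + 21914 = \left(-84\right) \left(-89\right) + 21914 = 7476 + 21914 = 29390$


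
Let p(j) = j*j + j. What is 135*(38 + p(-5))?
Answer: 7830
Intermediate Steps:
p(j) = j + j**2 (p(j) = j**2 + j = j + j**2)
135*(38 + p(-5)) = 135*(38 - 5*(1 - 5)) = 135*(38 - 5*(-4)) = 135*(38 + 20) = 135*58 = 7830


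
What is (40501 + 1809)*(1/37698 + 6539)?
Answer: 5214860302565/18849 ≈ 2.7667e+8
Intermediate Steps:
(40501 + 1809)*(1/37698 + 6539) = 42310*(1/37698 + 6539) = 42310*(246507223/37698) = 5214860302565/18849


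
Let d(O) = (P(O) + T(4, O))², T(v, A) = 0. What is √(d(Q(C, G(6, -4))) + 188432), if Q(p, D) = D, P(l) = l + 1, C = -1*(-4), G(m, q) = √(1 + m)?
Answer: √(188440 + 2*√7) ≈ 434.10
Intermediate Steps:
C = 4
P(l) = 1 + l
d(O) = (1 + O)² (d(O) = ((1 + O) + 0)² = (1 + O)²)
√(d(Q(C, G(6, -4))) + 188432) = √((1 + √(1 + 6))² + 188432) = √((1 + √7)² + 188432) = √(188432 + (1 + √7)²)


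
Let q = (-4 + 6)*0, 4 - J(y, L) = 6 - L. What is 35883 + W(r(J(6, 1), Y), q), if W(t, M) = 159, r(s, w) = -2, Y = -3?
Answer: 36042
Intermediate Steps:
J(y, L) = -2 + L (J(y, L) = 4 - (6 - L) = 4 + (-6 + L) = -2 + L)
q = 0 (q = 2*0 = 0)
35883 + W(r(J(6, 1), Y), q) = 35883 + 159 = 36042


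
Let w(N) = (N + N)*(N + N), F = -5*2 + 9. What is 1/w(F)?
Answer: ¼ ≈ 0.25000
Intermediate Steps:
F = -1 (F = -10 + 9 = -1)
w(N) = 4*N² (w(N) = (2*N)*(2*N) = 4*N²)
1/w(F) = 1/(4*(-1)²) = 1/(4*1) = 1/4 = ¼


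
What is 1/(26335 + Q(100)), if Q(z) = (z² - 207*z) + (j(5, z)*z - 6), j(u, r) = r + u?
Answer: 1/26129 ≈ 3.8272e-5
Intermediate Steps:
Q(z) = -6 + z² - 207*z + z*(5 + z) (Q(z) = (z² - 207*z) + ((z + 5)*z - 6) = (z² - 207*z) + ((5 + z)*z - 6) = (z² - 207*z) + (z*(5 + z) - 6) = (z² - 207*z) + (-6 + z*(5 + z)) = -6 + z² - 207*z + z*(5 + z))
1/(26335 + Q(100)) = 1/(26335 + (-6 - 202*100 + 2*100²)) = 1/(26335 + (-6 - 20200 + 2*10000)) = 1/(26335 + (-6 - 20200 + 20000)) = 1/(26335 - 206) = 1/26129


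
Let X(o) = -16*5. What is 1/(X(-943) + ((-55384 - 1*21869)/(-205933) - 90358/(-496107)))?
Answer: -102164802831/8116250778395 ≈ -0.012588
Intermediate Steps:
X(o) = -80
1/(X(-943) + ((-55384 - 1*21869)/(-205933) - 90358/(-496107))) = 1/(-80 + ((-55384 - 1*21869)/(-205933) - 90358/(-496107))) = 1/(-80 + ((-55384 - 21869)*(-1/205933) - 90358*(-1/496107))) = 1/(-80 + (-77253*(-1/205933) + 90358/496107)) = 1/(-80 + (77253/205933 + 90358/496107)) = 1/(-80 + 56933448085/102164802831) = 1/(-8116250778395/102164802831) = -102164802831/8116250778395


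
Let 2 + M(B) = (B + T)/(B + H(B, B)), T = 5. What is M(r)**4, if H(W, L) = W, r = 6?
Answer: 28561/20736 ≈ 1.3774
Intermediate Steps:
M(B) = -2 + (5 + B)/(2*B) (M(B) = -2 + (B + 5)/(B + B) = -2 + (5 + B)/((2*B)) = -2 + (5 + B)*(1/(2*B)) = -2 + (5 + B)/(2*B))
M(r)**4 = ((1/2)*(5 - 3*6)/6)**4 = ((1/2)*(1/6)*(5 - 18))**4 = ((1/2)*(1/6)*(-13))**4 = (-13/12)**4 = 28561/20736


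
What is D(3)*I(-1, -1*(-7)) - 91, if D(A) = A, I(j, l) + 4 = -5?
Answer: -118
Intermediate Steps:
I(j, l) = -9 (I(j, l) = -4 - 5 = -9)
D(3)*I(-1, -1*(-7)) - 91 = 3*(-9) - 91 = -27 - 91 = -118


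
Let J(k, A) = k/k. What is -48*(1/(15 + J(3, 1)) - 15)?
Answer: 717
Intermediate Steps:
J(k, A) = 1
-48*(1/(15 + J(3, 1)) - 15) = -48*(1/(15 + 1) - 15) = -48*(1/16 - 15) = -48*(-239/16) = 717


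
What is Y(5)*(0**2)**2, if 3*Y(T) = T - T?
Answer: 0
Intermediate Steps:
Y(T) = 0 (Y(T) = (T - T)/3 = (1/3)*0 = 0)
Y(5)*(0**2)**2 = 0*(0**2)**2 = 0*0**2 = 0*0 = 0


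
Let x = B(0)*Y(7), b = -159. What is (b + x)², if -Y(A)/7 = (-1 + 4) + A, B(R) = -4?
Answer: 14641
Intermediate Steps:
Y(A) = -21 - 7*A (Y(A) = -7*((-1 + 4) + A) = -7*(3 + A) = -21 - 7*A)
x = 280 (x = -4*(-21 - 7*7) = -4*(-21 - 49) = -4*(-70) = 280)
(b + x)² = (-159 + 280)² = 121² = 14641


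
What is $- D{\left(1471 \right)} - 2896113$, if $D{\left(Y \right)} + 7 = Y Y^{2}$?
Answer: $-3185906217$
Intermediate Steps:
$D{\left(Y \right)} = -7 + Y^{3}$ ($D{\left(Y \right)} = -7 + Y Y^{2} = -7 + Y^{3}$)
$- D{\left(1471 \right)} - 2896113 = - (-7 + 1471^{3}) - 2896113 = - (-7 + 3183010111) - 2896113 = \left(-1\right) 3183010104 - 2896113 = -3183010104 - 2896113 = -3185906217$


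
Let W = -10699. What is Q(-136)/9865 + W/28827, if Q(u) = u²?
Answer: 427638557/284378355 ≈ 1.5038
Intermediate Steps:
Q(-136)/9865 + W/28827 = (-136)²/9865 - 10699/28827 = 18496*(1/9865) - 10699*1/28827 = 18496/9865 - 10699/28827 = 427638557/284378355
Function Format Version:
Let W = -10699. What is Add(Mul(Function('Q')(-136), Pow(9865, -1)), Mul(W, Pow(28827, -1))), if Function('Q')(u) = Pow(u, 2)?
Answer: Rational(427638557, 284378355) ≈ 1.5038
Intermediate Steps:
Add(Mul(Function('Q')(-136), Pow(9865, -1)), Mul(W, Pow(28827, -1))) = Add(Mul(Pow(-136, 2), Pow(9865, -1)), Mul(-10699, Pow(28827, -1))) = Add(Mul(18496, Rational(1, 9865)), Mul(-10699, Rational(1, 28827))) = Add(Rational(18496, 9865), Rational(-10699, 28827)) = Rational(427638557, 284378355)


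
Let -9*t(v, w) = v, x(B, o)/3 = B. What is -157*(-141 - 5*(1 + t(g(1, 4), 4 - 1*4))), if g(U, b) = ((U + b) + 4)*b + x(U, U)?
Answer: 58561/3 ≈ 19520.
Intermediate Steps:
x(B, o) = 3*B
g(U, b) = 3*U + b*(4 + U + b) (g(U, b) = ((U + b) + 4)*b + 3*U = (4 + U + b)*b + 3*U = b*(4 + U + b) + 3*U = 3*U + b*(4 + U + b))
t(v, w) = -v/9
-157*(-141 - 5*(1 + t(g(1, 4), 4 - 1*4))) = -157*(-141 - 5*(1 - (4² + 3*1 + 4*4 + 1*4)/9)) = -157*(-141 - 5*(1 - (16 + 3 + 16 + 4)/9)) = -157*(-141 - 5*(1 - ⅑*39)) = -157*(-141 - 5*(1 - 13/3)) = -157*(-141 - 5*(-10/3)) = -157*(-141 + 50/3) = -157*(-373/3) = 58561/3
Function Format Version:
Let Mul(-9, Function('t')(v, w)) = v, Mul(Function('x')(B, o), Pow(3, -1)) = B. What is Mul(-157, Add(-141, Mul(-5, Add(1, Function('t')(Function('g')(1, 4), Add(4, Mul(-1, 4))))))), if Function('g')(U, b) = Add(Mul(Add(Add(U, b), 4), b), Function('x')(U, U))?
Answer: Rational(58561, 3) ≈ 19520.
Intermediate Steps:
Function('x')(B, o) = Mul(3, B)
Function('g')(U, b) = Add(Mul(3, U), Mul(b, Add(4, U, b))) (Function('g')(U, b) = Add(Mul(Add(Add(U, b), 4), b), Mul(3, U)) = Add(Mul(Add(4, U, b), b), Mul(3, U)) = Add(Mul(b, Add(4, U, b)), Mul(3, U)) = Add(Mul(3, U), Mul(b, Add(4, U, b))))
Function('t')(v, w) = Mul(Rational(-1, 9), v)
Mul(-157, Add(-141, Mul(-5, Add(1, Function('t')(Function('g')(1, 4), Add(4, Mul(-1, 4))))))) = Mul(-157, Add(-141, Mul(-5, Add(1, Mul(Rational(-1, 9), Add(Pow(4, 2), Mul(3, 1), Mul(4, 4), Mul(1, 4))))))) = Mul(-157, Add(-141, Mul(-5, Add(1, Mul(Rational(-1, 9), Add(16, 3, 16, 4)))))) = Mul(-157, Add(-141, Mul(-5, Add(1, Mul(Rational(-1, 9), 39))))) = Mul(-157, Add(-141, Mul(-5, Add(1, Rational(-13, 3))))) = Mul(-157, Add(-141, Mul(-5, Rational(-10, 3)))) = Mul(-157, Add(-141, Rational(50, 3))) = Mul(-157, Rational(-373, 3)) = Rational(58561, 3)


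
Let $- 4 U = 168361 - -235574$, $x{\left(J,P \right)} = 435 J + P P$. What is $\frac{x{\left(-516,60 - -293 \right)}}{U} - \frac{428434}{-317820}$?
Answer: $\frac{9999935569}{4279287390} \approx 2.3368$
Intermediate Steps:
$x{\left(J,P \right)} = P^{2} + 435 J$ ($x{\left(J,P \right)} = 435 J + P^{2} = P^{2} + 435 J$)
$U = - \frac{403935}{4}$ ($U = - \frac{168361 - -235574}{4} = - \frac{168361 + 235574}{4} = \left(- \frac{1}{4}\right) 403935 = - \frac{403935}{4} \approx -1.0098 \cdot 10^{5}$)
$\frac{x{\left(-516,60 - -293 \right)}}{U} - \frac{428434}{-317820} = \frac{\left(60 - -293\right)^{2} + 435 \left(-516\right)}{- \frac{403935}{4}} - \frac{428434}{-317820} = \left(\left(60 + 293\right)^{2} - 224460\right) \left(- \frac{4}{403935}\right) - - \frac{214217}{158910} = \left(353^{2} - 224460\right) \left(- \frac{4}{403935}\right) + \frac{214217}{158910} = \left(124609 - 224460\right) \left(- \frac{4}{403935}\right) + \frac{214217}{158910} = \left(-99851\right) \left(- \frac{4}{403935}\right) + \frac{214217}{158910} = \frac{399404}{403935} + \frac{214217}{158910} = \frac{9999935569}{4279287390}$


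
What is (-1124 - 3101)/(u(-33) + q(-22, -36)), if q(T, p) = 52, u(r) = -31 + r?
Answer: 4225/12 ≈ 352.08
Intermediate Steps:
(-1124 - 3101)/(u(-33) + q(-22, -36)) = (-1124 - 3101)/((-31 - 33) + 52) = -4225/(-64 + 52) = -4225/(-12) = -4225*(-1/12) = 4225/12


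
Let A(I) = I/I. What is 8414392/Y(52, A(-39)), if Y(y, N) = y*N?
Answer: 2103598/13 ≈ 1.6182e+5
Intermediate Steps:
A(I) = 1
Y(y, N) = N*y
8414392/Y(52, A(-39)) = 8414392/((1*52)) = 8414392/52 = 8414392*(1/52) = 2103598/13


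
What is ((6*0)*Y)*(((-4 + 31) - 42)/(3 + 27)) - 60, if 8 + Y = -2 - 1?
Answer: -60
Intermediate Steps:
Y = -11 (Y = -8 + (-2 - 1) = -8 - 3 = -11)
((6*0)*Y)*(((-4 + 31) - 42)/(3 + 27)) - 60 = ((6*0)*(-11))*(((-4 + 31) - 42)/(3 + 27)) - 60 = (0*(-11))*((27 - 42)/30) - 60 = 0*(-15*1/30) - 60 = 0*(-1/2) - 60 = 0 - 60 = -60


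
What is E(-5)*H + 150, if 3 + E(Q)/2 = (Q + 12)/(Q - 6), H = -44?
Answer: 470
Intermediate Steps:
E(Q) = -6 + 2*(12 + Q)/(-6 + Q) (E(Q) = -6 + 2*((Q + 12)/(Q - 6)) = -6 + 2*((12 + Q)/(-6 + Q)) = -6 + 2*(12 + Q)/(-6 + Q))
E(-5)*H + 150 = (4*(15 - 1*(-5))/(-6 - 5))*(-44) + 150 = (4*(15 + 5)/(-11))*(-44) + 150 = (4*(-1/11)*20)*(-44) + 150 = -80/11*(-44) + 150 = 320 + 150 = 470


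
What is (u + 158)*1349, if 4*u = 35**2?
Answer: 2505093/4 ≈ 6.2627e+5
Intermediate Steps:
u = 1225/4 (u = (1/4)*35**2 = (1/4)*1225 = 1225/4 ≈ 306.25)
(u + 158)*1349 = (1225/4 + 158)*1349 = (1857/4)*1349 = 2505093/4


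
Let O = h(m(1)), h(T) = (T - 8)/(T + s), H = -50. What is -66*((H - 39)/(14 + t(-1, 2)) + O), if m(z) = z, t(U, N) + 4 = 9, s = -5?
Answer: 7359/38 ≈ 193.66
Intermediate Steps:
t(U, N) = 5 (t(U, N) = -4 + 9 = 5)
h(T) = (-8 + T)/(-5 + T) (h(T) = (T - 8)/(T - 5) = (-8 + T)/(-5 + T))
O = 7/4 (O = (-8 + 1)/(-5 + 1) = -7/(-4) = -¼*(-7) = 7/4 ≈ 1.7500)
-66*((H - 39)/(14 + t(-1, 2)) + O) = -66*((-50 - 39)/(14 + 5) + 7/4) = -66*(-89/19 + 7/4) = -66*(-223/76) = 7359/38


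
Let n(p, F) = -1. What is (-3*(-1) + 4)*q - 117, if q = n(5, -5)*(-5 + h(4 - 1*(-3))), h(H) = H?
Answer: -131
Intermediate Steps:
q = -2 (q = -(-5 + (4 - 1*(-3))) = -(-5 + (4 + 3)) = -(-5 + 7) = -1*2 = -2)
(-3*(-1) + 4)*q - 117 = (-3*(-1) + 4)*(-2) - 117 = (3 + 4)*(-2) - 117 = 7*(-2) - 117 = -14 - 117 = -131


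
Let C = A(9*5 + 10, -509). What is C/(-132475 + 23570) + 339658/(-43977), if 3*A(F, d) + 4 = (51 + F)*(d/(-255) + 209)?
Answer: -9516154503386/1221275372175 ≈ -7.7920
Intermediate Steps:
A(F, d) = -4/3 + (51 + F)*(209 - d/255)/3 (A(F, d) = -4/3 + ((51 + F)*(d/(-255) + 209))/3 = -4/3 + ((51 + F)*(d*(-1/255) + 209))/3 = -4/3 + ((51 + F)*(-d/255 + 209))/3 = -4/3 + ((51 + F)*(209 - d/255))/3 = -4/3 + (51 + F)*(209 - d/255)/3)
C = 5702204/765 (C = 10655/3 - 1/15*(-509) + 209*(9*5 + 10)/3 - 1/765*(9*5 + 10)*(-509) = 10655/3 + 509/15 + 209*(45 + 10)/3 - 1/765*(45 + 10)*(-509) = 10655/3 + 509/15 + (209/3)*55 - 1/765*55*(-509) = 10655/3 + 509/15 + 11495/3 + 5599/153 = 5702204/765 ≈ 7453.9)
C/(-132475 + 23570) + 339658/(-43977) = 5702204/(765*(-132475 + 23570)) + 339658/(-43977) = (5702204/765)/(-108905) + 339658*(-1/43977) = (5702204/765)*(-1/108905) - 339658/43977 = -5702204/83312325 - 339658/43977 = -9516154503386/1221275372175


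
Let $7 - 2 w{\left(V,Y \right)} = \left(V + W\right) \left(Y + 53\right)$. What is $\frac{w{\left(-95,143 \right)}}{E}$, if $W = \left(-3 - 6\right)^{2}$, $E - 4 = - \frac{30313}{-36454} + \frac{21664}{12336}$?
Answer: $\frac{38659849767}{185154175} \approx 208.8$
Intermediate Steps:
$E = \frac{185154175}{28106034}$ ($E = 4 + \left(- \frac{30313}{-36454} + \frac{21664}{12336}\right) = 4 + \left(\left(-30313\right) \left(- \frac{1}{36454}\right) + 21664 \cdot \frac{1}{12336}\right) = 4 + \left(\frac{30313}{36454} + \frac{1354}{771}\right) = 4 + \frac{72730039}{28106034} = \frac{185154175}{28106034} \approx 6.5877$)
$W = 81$ ($W = \left(-9\right)^{2} = 81$)
$w{\left(V,Y \right)} = \frac{7}{2} - \frac{\left(53 + Y\right) \left(81 + V\right)}{2}$ ($w{\left(V,Y \right)} = \frac{7}{2} - \frac{\left(V + 81\right) \left(Y + 53\right)}{2} = \frac{7}{2} - \frac{\left(81 + V\right) \left(53 + Y\right)}{2} = \frac{7}{2} - \frac{\left(53 + Y\right) \left(81 + V\right)}{2}$)
$\frac{w{\left(-95,143 \right)}}{E} = \frac{-2143 - \frac{11583}{2} - - \frac{5035}{2} - \left(- \frac{95}{2}\right) 143}{\frac{185154175}{28106034}} = \left(-2143 - \frac{11583}{2} + \frac{5035}{2} + \frac{13585}{2}\right) \frac{28106034}{185154175} = \frac{2751}{2} \cdot \frac{28106034}{185154175} = \frac{38659849767}{185154175}$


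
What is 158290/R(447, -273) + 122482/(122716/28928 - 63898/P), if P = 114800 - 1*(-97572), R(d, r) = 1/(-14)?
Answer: -3306562199236148/1513312563 ≈ -2.1850e+6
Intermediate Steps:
R(d, r) = -1/14
P = 212372 (P = 114800 + 97572 = 212372)
158290/R(447, -273) + 122482/(122716/28928 - 63898/P) = 158290/(-1/14) + 122482/(122716/28928 - 63898/212372) = 158290*(-14) + 122482/(122716*(1/28928) - 63898*1/212372) = -2216060 + 122482/(30679/7232 - 31949/106186) = -2216060 + 122482/(1513312563/383968576) = -2216060 + 122482*(383968576/1513312563) = -2216060 + 47029239125632/1513312563 = -3306562199236148/1513312563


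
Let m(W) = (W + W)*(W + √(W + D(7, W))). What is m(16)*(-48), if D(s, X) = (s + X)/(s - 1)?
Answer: -24576 - 256*√714 ≈ -31417.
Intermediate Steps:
D(s, X) = (X + s)/(-1 + s)
m(W) = 2*W*(W + √(7/6 + 7*W/6)) (m(W) = (W + W)*(W + √(W + (W + 7)/(-1 + 7))) = (2*W)*(W + √(W + (7 + W)/6)) = (2*W)*(W + √(W + (7/6 + W/6))) = (2*W)*(W + √(7/6 + 7*W/6)) = 2*W*(W + √(7/6 + 7*W/6)))
m(16)*(-48) = ((⅓)*16*(√(42 + 42*16) + 6*16))*(-48) = ((⅓)*16*(√(42 + 672) + 96))*(-48) = ((⅓)*16*(√714 + 96))*(-48) = ((⅓)*16*(96 + √714))*(-48) = (512 + 16*√714/3)*(-48) = -24576 - 256*√714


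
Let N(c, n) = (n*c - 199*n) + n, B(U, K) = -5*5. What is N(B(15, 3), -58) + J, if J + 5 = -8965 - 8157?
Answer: -4193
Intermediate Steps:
B(U, K) = -25
J = -17127 (J = -5 + (-8965 - 8157) = -5 - 17122 = -17127)
N(c, n) = -198*n + c*n (N(c, n) = (c*n - 199*n) + n = (-199*n + c*n) + n = -198*n + c*n)
N(B(15, 3), -58) + J = -58*(-198 - 25) - 17127 = -58*(-223) - 17127 = 12934 - 17127 = -4193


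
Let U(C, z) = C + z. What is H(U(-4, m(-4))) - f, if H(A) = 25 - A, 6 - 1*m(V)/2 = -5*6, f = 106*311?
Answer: -33009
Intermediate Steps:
f = 32966
m(V) = 72 (m(V) = 12 - (-10)*6 = 12 - 2*(-30) = 12 + 60 = 72)
H(U(-4, m(-4))) - f = (25 - (-4 + 72)) - 1*32966 = (25 - 1*68) - 32966 = (25 - 68) - 32966 = -43 - 32966 = -33009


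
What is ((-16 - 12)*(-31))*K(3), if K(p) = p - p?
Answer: 0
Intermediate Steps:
K(p) = 0
((-16 - 12)*(-31))*K(3) = ((-16 - 12)*(-31))*0 = -28*(-31)*0 = 868*0 = 0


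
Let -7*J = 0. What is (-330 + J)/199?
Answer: -330/199 ≈ -1.6583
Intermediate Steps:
J = 0 (J = -⅐*0 = 0)
(-330 + J)/199 = (-330 + 0)/199 = (1/199)*(-330) = -330/199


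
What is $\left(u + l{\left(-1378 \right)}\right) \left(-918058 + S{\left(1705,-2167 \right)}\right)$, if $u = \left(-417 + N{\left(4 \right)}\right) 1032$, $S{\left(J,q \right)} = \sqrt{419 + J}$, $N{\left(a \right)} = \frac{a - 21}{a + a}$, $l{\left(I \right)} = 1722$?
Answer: $395513157270 - 2584890 \sqrt{59} \approx 3.9549 \cdot 10^{11}$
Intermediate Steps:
$N{\left(a \right)} = \frac{-21 + a}{2 a}$
$u = -432537$ ($u = \left(-417 + \frac{-21 + 4}{2 \cdot 4}\right) 1032 = \left(-417 + \frac{1}{2} \cdot \frac{1}{4} \left(-17\right)\right) 1032 = \left(-417 - \frac{17}{8}\right) 1032 = \left(- \frac{3353}{8}\right) 1032 = -432537$)
$\left(u + l{\left(-1378 \right)}\right) \left(-918058 + S{\left(1705,-2167 \right)}\right) = \left(-432537 + 1722\right) \left(-918058 + \sqrt{419 + 1705}\right) = - 430815 \left(-918058 + \sqrt{2124}\right) = - 430815 \left(-918058 + 6 \sqrt{59}\right) = 395513157270 - 2584890 \sqrt{59}$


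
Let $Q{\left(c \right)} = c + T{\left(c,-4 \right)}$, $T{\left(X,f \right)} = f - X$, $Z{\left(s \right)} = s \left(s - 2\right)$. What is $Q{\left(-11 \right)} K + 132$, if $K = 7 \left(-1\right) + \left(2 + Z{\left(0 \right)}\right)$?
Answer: $152$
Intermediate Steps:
$Z{\left(s \right)} = s \left(-2 + s\right)$
$Q{\left(c \right)} = -4$ ($Q{\left(c \right)} = c - \left(4 + c\right) = -4$)
$K = -5$ ($K = 7 \left(-1\right) + \left(2 + 0 \left(-2 + 0\right)\right) = -7 + \left(2 + 0 \left(-2\right)\right) = -7 + \left(2 + 0\right) = -7 + 2 = -5$)
$Q{\left(-11 \right)} K + 132 = \left(-4\right) \left(-5\right) + 132 = 20 + 132 = 152$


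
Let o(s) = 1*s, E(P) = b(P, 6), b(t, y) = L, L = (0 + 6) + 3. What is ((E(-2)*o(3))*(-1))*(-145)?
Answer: 3915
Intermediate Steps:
L = 9 (L = 6 + 3 = 9)
b(t, y) = 9
E(P) = 9
o(s) = s
((E(-2)*o(3))*(-1))*(-145) = ((9*3)*(-1))*(-145) = (27*(-1))*(-145) = -27*(-145) = 3915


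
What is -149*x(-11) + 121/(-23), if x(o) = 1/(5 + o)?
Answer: 2701/138 ≈ 19.572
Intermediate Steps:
-149*x(-11) + 121/(-23) = -149/(5 - 11) + 121/(-23) = -149/(-6) + 121*(-1/23) = -149*(-⅙) - 121/23 = 149/6 - 121/23 = 2701/138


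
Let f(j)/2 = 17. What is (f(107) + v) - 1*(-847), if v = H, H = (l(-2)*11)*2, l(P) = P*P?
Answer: 969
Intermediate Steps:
f(j) = 34 (f(j) = 2*17 = 34)
l(P) = P²
H = 88 (H = ((-2)²*11)*2 = (4*11)*2 = 44*2 = 88)
v = 88
(f(107) + v) - 1*(-847) = (34 + 88) - 1*(-847) = 122 + 847 = 969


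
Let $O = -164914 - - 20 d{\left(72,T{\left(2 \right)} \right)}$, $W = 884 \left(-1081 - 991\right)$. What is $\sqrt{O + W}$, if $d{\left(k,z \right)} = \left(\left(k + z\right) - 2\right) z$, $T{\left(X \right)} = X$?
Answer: $i \sqrt{1993682} \approx 1412.0 i$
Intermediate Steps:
$W = -1831648$ ($W = 884 \left(-2072\right) = -1831648$)
$d{\left(k,z \right)} = z \left(-2 + k + z\right)$ ($d{\left(k,z \right)} = \left(-2 + k + z\right) z = z \left(-2 + k + z\right)$)
$O = -162034$ ($O = -164914 - - 20 \cdot 2 \left(-2 + 72 + 2\right) = -164914 - - 20 \cdot 2 \cdot 72 = -164914 - \left(-20\right) 144 = -164914 - -2880 = -164914 + 2880 = -162034$)
$\sqrt{O + W} = \sqrt{-162034 - 1831648} = \sqrt{-1993682} = i \sqrt{1993682}$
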